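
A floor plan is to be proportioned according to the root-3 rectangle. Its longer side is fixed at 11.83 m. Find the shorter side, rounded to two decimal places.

root-3 ≈ 1.73205.
Shorter side = 11.83 ÷ 1.73205 ≈ 6.8301 → 6.83 m.

6.83 m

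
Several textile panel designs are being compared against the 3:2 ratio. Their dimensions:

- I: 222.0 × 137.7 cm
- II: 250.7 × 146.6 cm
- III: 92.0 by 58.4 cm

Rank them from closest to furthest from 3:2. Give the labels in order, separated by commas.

Ratios: I = 222.0 / 137.7 ≈ 1.612; II = 250.7 / 146.6 ≈ 1.710; III = 92.0 / 58.4 ≈ 1.575.
|Δ from 1.500|: I 0.112; II 0.210; III 0.075.

III, I, II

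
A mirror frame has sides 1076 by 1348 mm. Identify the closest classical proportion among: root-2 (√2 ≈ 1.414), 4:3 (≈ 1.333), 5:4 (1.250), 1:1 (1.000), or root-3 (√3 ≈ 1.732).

5:4

Ratio = 1348 / 1076 ≈ 1.253.
Distances: root-2 1.414 (Δ 0.161); 4:3 1.333 (Δ 0.080); 5:4 1.250 (Δ 0.003); 1:1 1.000 (Δ 0.253); root-3 1.732 (Δ 0.479).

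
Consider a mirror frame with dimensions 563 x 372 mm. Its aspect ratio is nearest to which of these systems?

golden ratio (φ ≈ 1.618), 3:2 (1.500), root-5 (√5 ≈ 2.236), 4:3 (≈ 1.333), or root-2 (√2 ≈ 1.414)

3:2

563/372 ≈ 1.513. Nearest candidates are 3:2 (1.500, off by 0.013) and root-2 (1.414, off by 0.099).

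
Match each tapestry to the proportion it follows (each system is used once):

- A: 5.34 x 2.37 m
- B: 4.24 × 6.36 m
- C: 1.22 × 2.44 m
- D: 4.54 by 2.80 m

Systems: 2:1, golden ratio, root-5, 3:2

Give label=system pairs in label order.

Ratios: A ≈ 2.253; B ≈ 1.500; C ≈ 2.000; D ≈ 1.621.
Targets: 2:1 ≈ 2.000; golden ratio ≈ 1.618; root-5 ≈ 2.236; 3:2 ≈ 1.500.

A=root-5, B=3:2, C=2:1, D=golden ratio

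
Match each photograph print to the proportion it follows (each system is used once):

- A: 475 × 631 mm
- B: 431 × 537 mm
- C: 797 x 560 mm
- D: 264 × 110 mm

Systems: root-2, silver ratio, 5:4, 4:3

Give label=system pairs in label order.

A=4:3, B=5:4, C=root-2, D=silver ratio

Ratios: A ≈ 1.328; B ≈ 1.246; C ≈ 1.423; D ≈ 2.400.
Targets: root-2 ≈ 1.414; silver ratio ≈ 2.414; 5:4 ≈ 1.250; 4:3 ≈ 1.333.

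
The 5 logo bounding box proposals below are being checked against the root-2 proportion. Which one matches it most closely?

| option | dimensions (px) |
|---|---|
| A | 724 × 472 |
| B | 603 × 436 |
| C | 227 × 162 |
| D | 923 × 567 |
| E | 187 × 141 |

C

Ratios (long/short): A ≈ 1.534; B ≈ 1.383; C ≈ 1.401; D ≈ 1.628; E ≈ 1.326.
root-2 ≈ 1.414; option C is nearest (Δ 0.013).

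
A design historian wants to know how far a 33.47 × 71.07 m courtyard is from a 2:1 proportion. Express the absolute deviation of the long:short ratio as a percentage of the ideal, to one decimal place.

Ratio = 71.07 / 33.47 ≈ 2.1234.
Ideal 2:1 = 2.0000. |2.1234 − 2.0000| / 2.0000 ≈ 6.17% → 6.2%.

6.2%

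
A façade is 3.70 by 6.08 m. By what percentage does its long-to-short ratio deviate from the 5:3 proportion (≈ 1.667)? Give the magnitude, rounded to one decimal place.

1.4%

Ratio = 6.08 / 3.70 ≈ 1.6432.
Ideal 5:3 ≈ 1.6667. |1.6432 − 1.6667| / 1.6667 ≈ 1.41% → 1.4%.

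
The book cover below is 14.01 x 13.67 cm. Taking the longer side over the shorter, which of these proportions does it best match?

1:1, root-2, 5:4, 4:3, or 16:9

1:1

Ratio = 14.01 / 13.67 ≈ 1.025.
Distances: 1:1 1.000 (Δ 0.025); root-2 1.414 (Δ 0.389); 5:4 1.250 (Δ 0.225); 4:3 1.333 (Δ 0.308); 16:9 1.778 (Δ 0.753).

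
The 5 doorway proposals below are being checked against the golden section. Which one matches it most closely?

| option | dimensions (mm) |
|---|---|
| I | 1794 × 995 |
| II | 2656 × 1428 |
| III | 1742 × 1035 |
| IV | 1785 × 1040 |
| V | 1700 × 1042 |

Ratios (long/short): I ≈ 1.803; II ≈ 1.860; III ≈ 1.683; IV ≈ 1.716; V ≈ 1.631.
golden ratio ≈ 1.618; option V is nearest (Δ 0.013).

V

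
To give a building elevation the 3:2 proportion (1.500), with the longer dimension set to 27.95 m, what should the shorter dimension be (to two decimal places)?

18.63 m

3:2 = 1.50000.
Shorter side = 27.95 ÷ 1.50000 ≈ 18.6333 → 18.63 m.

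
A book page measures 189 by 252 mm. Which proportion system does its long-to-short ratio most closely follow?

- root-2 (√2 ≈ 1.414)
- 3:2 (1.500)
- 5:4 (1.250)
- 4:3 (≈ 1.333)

4:3

252/189 ≈ 1.333. Nearest candidates are 4:3 (1.333, off by 0.000) and root-2 (1.414, off by 0.081).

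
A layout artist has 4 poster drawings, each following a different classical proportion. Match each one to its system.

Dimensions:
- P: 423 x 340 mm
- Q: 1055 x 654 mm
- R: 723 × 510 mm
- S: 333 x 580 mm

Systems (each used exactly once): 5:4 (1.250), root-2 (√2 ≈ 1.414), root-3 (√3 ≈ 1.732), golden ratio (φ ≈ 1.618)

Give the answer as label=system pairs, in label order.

P=5:4, Q=golden ratio, R=root-2, S=root-3

Ratios: P ≈ 1.244; Q ≈ 1.613; R ≈ 1.418; S ≈ 1.742.
Targets: 5:4 ≈ 1.250; root-2 ≈ 1.414; root-3 ≈ 1.732; golden ratio ≈ 1.618.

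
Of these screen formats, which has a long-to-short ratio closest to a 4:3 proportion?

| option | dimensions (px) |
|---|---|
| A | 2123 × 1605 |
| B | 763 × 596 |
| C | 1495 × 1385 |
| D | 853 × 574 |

A

Ratios (long/short): A ≈ 1.323; B ≈ 1.280; C ≈ 1.079; D ≈ 1.486.
4:3 ≈ 1.333; option A is nearest (Δ 0.010).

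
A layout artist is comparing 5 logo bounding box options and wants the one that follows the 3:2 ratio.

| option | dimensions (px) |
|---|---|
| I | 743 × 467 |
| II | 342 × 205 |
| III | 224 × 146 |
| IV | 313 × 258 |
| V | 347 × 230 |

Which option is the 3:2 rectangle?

V

Target 3:2 ≈ 1.500.
I: 1.591 (Δ0.091)  II: 1.668 (Δ0.168)  III: 1.534 (Δ0.034)  IV: 1.213 (Δ0.287)  V: 1.509 (Δ0.009)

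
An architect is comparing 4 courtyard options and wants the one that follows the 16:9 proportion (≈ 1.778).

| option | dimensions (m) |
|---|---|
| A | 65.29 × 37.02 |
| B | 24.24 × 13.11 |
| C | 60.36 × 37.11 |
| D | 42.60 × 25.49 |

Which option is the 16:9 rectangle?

A

Ratios (long/short): A ≈ 1.764; B ≈ 1.849; C ≈ 1.627; D ≈ 1.671.
16:9 ≈ 1.778; option A is nearest (Δ 0.014).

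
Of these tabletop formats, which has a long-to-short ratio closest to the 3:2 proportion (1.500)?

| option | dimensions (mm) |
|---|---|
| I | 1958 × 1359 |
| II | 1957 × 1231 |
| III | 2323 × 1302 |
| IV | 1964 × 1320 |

IV

Target 3:2 ≈ 1.500.
I: 1.441 (Δ0.059)  II: 1.590 (Δ0.090)  III: 1.784 (Δ0.284)  IV: 1.488 (Δ0.012)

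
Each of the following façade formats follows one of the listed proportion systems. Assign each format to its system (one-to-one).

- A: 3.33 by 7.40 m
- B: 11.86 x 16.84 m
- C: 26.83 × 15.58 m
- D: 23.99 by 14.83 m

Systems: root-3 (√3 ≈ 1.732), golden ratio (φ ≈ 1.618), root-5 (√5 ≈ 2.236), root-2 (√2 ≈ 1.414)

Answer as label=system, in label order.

A = 7.40/3.33 ≈ 2.222 → root-5 (2.236)
B = 16.84/11.86 ≈ 1.420 → root-2 (1.414)
C = 26.83/15.58 ≈ 1.722 → root-3 (1.732)
D = 23.99/14.83 ≈ 1.618 → golden ratio (1.618)

A=root-5, B=root-2, C=root-3, D=golden ratio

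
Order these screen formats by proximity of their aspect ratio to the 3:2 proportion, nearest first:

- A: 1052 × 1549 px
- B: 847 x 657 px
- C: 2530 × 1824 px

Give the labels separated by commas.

A, C, B

Ratios: A = 1549 / 1052 ≈ 1.472; B = 847 / 657 ≈ 1.289; C = 2530 / 1824 ≈ 1.387.
|Δ from 1.500|: A 0.028; B 0.211; C 0.113.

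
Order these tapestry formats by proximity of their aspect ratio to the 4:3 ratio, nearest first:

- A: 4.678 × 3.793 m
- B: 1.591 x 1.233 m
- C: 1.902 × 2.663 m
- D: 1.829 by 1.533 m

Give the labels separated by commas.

Ratios: A = 4.678 / 3.793 ≈ 1.233; B = 1.591 / 1.233 ≈ 1.290; C = 2.663 / 1.902 ≈ 1.400; D = 1.829 / 1.533 ≈ 1.193.
|Δ from 1.333|: A 0.100; B 0.043; C 0.067; D 0.140.

B, C, A, D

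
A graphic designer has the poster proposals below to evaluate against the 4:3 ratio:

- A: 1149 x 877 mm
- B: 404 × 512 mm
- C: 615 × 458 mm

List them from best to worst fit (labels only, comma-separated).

C, A, B

Ratios: A = 1149 / 877 ≈ 1.310; B = 512 / 404 ≈ 1.267; C = 615 / 458 ≈ 1.343.
|Δ from 1.333|: A 0.023; B 0.066; C 0.010.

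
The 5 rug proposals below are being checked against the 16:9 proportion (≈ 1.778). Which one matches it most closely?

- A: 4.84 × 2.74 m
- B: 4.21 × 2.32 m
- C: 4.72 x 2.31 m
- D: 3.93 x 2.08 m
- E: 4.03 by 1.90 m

Target 16:9 ≈ 1.778.
A: 1.766 (Δ0.012)  B: 1.815 (Δ0.037)  C: 2.043 (Δ0.265)  D: 1.889 (Δ0.111)  E: 2.121 (Δ0.343)

A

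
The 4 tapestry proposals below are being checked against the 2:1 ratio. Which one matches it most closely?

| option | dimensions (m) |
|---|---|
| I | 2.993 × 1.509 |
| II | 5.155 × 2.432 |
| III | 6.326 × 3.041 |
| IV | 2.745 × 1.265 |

I

Ratios (long/short): I ≈ 1.983; II ≈ 2.120; III ≈ 2.080; IV ≈ 2.170.
2:1 ≈ 2.000; option I is nearest (Δ 0.017).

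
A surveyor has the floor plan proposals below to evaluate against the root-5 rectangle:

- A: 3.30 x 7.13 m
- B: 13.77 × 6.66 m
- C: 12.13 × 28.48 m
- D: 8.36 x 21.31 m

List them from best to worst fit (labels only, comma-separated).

A, C, B, D

A: 7.13/3.30 ≈ 2.161 → |2.161 − 2.236| = 0.075
B: 13.77/6.66 ≈ 2.068 → |2.068 − 2.236| = 0.168
C: 28.48/12.13 ≈ 2.348 → |2.348 − 2.236| = 0.112
D: 21.31/8.36 ≈ 2.549 → |2.549 − 2.236| = 0.313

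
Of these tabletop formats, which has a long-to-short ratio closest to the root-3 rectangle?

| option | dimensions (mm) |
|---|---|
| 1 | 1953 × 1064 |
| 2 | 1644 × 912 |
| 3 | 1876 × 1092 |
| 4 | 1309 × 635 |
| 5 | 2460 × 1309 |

Target root-3 ≈ 1.732.
1: 1.836 (Δ0.104)  2: 1.803 (Δ0.071)  3: 1.718 (Δ0.014)  4: 2.061 (Δ0.329)  5: 1.879 (Δ0.147)

3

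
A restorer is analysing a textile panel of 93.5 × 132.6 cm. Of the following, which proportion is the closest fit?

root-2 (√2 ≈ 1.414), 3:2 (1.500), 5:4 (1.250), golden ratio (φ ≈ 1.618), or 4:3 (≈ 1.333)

Ratio = 132.6 / 93.5 ≈ 1.418.
Distances: root-2 1.414 (Δ 0.004); 3:2 1.500 (Δ 0.082); 5:4 1.250 (Δ 0.168); golden ratio 1.618 (Δ 0.200); 4:3 1.333 (Δ 0.085).

root-2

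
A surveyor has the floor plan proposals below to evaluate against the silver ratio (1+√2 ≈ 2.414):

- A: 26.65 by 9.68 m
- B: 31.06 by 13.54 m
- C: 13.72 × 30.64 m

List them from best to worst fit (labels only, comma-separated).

Ratios: A = 26.65 / 9.68 ≈ 2.753; B = 31.06 / 13.54 ≈ 2.294; C = 30.64 / 13.72 ≈ 2.233.
|Δ from 2.414|: A 0.339; B 0.120; C 0.181.

B, C, A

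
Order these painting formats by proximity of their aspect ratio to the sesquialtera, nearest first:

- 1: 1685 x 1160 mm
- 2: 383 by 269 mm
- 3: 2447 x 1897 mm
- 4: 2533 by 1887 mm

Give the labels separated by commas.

Ratios: 1 = 1685 / 1160 ≈ 1.453; 2 = 383 / 269 ≈ 1.424; 3 = 2447 / 1897 ≈ 1.290; 4 = 2533 / 1887 ≈ 1.342.
|Δ from 1.500|: 1 0.047; 2 0.076; 3 0.210; 4 0.158.

1, 2, 4, 3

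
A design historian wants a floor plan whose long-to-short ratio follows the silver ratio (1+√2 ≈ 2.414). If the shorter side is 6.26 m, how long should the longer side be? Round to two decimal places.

silver ratio ≈ 2.41421.
Longer side = 6.26 × 2.41421 ≈ 15.1130 → 15.11 m.

15.11 m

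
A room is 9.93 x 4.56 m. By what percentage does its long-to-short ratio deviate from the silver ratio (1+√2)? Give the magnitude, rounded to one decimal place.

9.8%

Ratio = 9.93 / 4.56 ≈ 2.1776.
Ideal silver ratio ≈ 2.4142. |2.1776 − 2.4142| / 2.4142 ≈ 9.80% → 9.8%.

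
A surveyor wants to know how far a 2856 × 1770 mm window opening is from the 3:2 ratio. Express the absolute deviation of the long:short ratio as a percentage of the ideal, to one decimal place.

7.6%

Ratio = 2856 / 1770 ≈ 1.6136.
Ideal 3:2 = 1.5000. |1.6136 − 1.5000| / 1.5000 ≈ 7.57% → 7.6%.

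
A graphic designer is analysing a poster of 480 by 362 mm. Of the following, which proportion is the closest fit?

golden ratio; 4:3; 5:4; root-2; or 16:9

4:3

Ratio = 480 / 362 ≈ 1.326.
Distances: golden ratio 1.618 (Δ 0.292); 4:3 1.333 (Δ 0.007); 5:4 1.250 (Δ 0.076); root-2 1.414 (Δ 0.088); 16:9 1.778 (Δ 0.452).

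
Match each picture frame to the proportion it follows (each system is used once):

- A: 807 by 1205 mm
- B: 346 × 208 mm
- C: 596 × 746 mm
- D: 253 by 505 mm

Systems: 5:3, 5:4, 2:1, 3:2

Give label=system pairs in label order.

A=3:2, B=5:3, C=5:4, D=2:1

A = 1205/807 ≈ 1.493 → 3:2 (1.500)
B = 346/208 ≈ 1.663 → 5:3 (1.667)
C = 746/596 ≈ 1.252 → 5:4 (1.250)
D = 505/253 ≈ 1.996 → 2:1 (2.000)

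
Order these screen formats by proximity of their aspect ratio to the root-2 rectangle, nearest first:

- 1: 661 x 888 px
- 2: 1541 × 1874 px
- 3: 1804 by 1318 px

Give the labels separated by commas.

Ratios: 1 = 888 / 661 ≈ 1.343; 2 = 1874 / 1541 ≈ 1.216; 3 = 1804 / 1318 ≈ 1.369.
|Δ from 1.414|: 1 0.071; 2 0.198; 3 0.045.

3, 1, 2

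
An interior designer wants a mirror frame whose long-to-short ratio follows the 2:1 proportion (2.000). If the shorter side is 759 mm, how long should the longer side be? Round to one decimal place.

2:1 = 2.00000.
Longer side = 759 × 2.00000 ≈ 1518.000 → 1518.0 mm.

1518.0 mm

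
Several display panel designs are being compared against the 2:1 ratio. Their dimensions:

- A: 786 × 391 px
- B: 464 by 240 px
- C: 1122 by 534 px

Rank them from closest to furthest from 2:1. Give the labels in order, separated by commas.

A, B, C

A: 786/391 ≈ 2.010 → |2.010 − 2.000| = 0.010
B: 464/240 ≈ 1.933 → |1.933 − 2.000| = 0.067
C: 1122/534 ≈ 2.101 → |2.101 − 2.000| = 0.101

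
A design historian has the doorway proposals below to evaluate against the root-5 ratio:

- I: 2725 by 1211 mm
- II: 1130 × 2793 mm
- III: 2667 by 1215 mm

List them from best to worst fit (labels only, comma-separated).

I, III, II

I: 2725/1211 ≈ 2.250 → |2.250 − 2.236| = 0.014
II: 2793/1130 ≈ 2.472 → |2.472 − 2.236| = 0.236
III: 2667/1215 ≈ 2.195 → |2.195 − 2.236| = 0.041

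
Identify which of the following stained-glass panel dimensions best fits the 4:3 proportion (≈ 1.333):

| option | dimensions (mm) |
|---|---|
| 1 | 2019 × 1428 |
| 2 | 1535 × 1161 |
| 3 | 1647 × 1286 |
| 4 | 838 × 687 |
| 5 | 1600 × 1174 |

Target 4:3 ≈ 1.333.
1: 1.414 (Δ0.081)  2: 1.322 (Δ0.011)  3: 1.281 (Δ0.052)  4: 1.220 (Δ0.113)  5: 1.363 (Δ0.030)

2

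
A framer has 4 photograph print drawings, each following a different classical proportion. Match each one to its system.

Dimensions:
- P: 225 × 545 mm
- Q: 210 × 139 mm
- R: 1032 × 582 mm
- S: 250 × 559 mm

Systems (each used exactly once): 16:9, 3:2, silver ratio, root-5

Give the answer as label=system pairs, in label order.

P=silver ratio, Q=3:2, R=16:9, S=root-5

Ratios: P ≈ 2.422; Q ≈ 1.511; R ≈ 1.773; S ≈ 2.236.
Targets: 16:9 ≈ 1.778; 3:2 ≈ 1.500; silver ratio ≈ 2.414; root-5 ≈ 2.236.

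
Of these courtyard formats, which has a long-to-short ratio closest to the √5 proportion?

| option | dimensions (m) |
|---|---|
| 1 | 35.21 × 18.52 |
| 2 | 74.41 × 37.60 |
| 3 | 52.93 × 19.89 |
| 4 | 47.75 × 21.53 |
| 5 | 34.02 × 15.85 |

Target root-5 ≈ 2.236.
1: 1.901 (Δ0.335)  2: 1.979 (Δ0.257)  3: 2.661 (Δ0.425)  4: 2.218 (Δ0.018)  5: 2.146 (Δ0.090)

4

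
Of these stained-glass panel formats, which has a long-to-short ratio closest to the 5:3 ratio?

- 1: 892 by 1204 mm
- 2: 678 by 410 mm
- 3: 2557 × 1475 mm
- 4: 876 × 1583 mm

Ratios (long/short): 1 ≈ 1.350; 2 ≈ 1.654; 3 ≈ 1.734; 4 ≈ 1.807.
5:3 ≈ 1.667; option 2 is nearest (Δ 0.013).

2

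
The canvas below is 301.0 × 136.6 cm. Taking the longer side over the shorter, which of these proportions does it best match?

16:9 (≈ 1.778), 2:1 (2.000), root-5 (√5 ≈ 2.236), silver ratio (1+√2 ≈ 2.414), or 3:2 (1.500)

301.0/136.6 ≈ 2.204. Nearest candidates are root-5 (2.236, off by 0.032) and 2:1 (2.000, off by 0.204).

root-5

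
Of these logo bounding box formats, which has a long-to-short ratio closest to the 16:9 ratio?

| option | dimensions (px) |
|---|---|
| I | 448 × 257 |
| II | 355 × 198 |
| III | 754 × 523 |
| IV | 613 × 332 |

Ratios (long/short): I ≈ 1.743; II ≈ 1.793; III ≈ 1.442; IV ≈ 1.846.
16:9 ≈ 1.778; option II is nearest (Δ 0.015).

II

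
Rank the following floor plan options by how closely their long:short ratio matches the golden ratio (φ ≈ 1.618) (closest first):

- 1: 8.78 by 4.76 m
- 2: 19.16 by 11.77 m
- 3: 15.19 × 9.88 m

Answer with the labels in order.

2, 3, 1

1: 8.78/4.76 ≈ 1.845 → |1.845 − 1.618| = 0.227
2: 19.16/11.77 ≈ 1.628 → |1.628 − 1.618| = 0.010
3: 15.19/9.88 ≈ 1.537 → |1.537 − 1.618| = 0.081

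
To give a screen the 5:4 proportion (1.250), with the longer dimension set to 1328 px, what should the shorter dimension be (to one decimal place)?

1062.4 px

5:4 = 1.25000.
Shorter side = 1328 ÷ 1.25000 ≈ 1062.400 → 1062.4 px.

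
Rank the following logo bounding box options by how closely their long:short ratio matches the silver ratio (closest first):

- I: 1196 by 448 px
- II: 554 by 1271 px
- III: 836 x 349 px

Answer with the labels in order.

I: 1196/448 ≈ 2.670 → |2.670 − 2.414| = 0.256
II: 1271/554 ≈ 2.294 → |2.294 − 2.414| = 0.120
III: 836/349 ≈ 2.395 → |2.395 − 2.414| = 0.019

III, II, I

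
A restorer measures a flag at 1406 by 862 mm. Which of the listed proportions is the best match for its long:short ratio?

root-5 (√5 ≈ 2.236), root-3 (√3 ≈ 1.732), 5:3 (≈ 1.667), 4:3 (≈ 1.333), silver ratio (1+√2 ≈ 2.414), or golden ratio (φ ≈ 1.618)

golden ratio

1406/862 ≈ 1.631. Nearest candidates are golden ratio (1.618, off by 0.013) and 5:3 (1.667, off by 0.036).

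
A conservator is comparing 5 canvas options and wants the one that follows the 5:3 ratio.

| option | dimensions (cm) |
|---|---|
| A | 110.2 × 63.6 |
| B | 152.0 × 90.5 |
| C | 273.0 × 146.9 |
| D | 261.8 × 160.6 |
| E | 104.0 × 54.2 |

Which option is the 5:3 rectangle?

Ratios (long/short): A ≈ 1.733; B ≈ 1.680; C ≈ 1.858; D ≈ 1.630; E ≈ 1.919.
5:3 ≈ 1.667; option B is nearest (Δ 0.013).

B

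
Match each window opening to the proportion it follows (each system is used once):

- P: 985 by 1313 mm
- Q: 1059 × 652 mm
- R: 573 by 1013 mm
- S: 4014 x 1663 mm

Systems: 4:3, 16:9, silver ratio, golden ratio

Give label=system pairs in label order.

P=4:3, Q=golden ratio, R=16:9, S=silver ratio

Ratios: P ≈ 1.333; Q ≈ 1.624; R ≈ 1.768; S ≈ 2.414.
Targets: 4:3 ≈ 1.333; 16:9 ≈ 1.778; silver ratio ≈ 2.414; golden ratio ≈ 1.618.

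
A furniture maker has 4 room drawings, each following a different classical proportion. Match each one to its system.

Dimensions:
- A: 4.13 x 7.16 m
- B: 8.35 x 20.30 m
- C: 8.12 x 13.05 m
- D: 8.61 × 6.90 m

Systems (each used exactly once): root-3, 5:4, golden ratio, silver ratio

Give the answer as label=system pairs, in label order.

Ratios: A ≈ 1.734; B ≈ 2.431; C ≈ 1.607; D ≈ 1.248.
Targets: root-3 ≈ 1.732; 5:4 ≈ 1.250; golden ratio ≈ 1.618; silver ratio ≈ 2.414.

A=root-3, B=silver ratio, C=golden ratio, D=5:4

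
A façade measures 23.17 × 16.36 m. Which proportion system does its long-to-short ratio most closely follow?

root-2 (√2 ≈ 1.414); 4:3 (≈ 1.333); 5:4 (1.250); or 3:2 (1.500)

root-2

23.17/16.36 ≈ 1.416. Nearest candidates are root-2 (1.414, off by 0.002) and 4:3 (1.333, off by 0.083).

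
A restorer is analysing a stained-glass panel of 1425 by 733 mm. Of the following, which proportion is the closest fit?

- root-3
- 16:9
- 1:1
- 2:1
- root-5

2:1

Ratio = 1425 / 733 ≈ 1.944.
Distances: root-3 1.732 (Δ 0.212); 16:9 1.778 (Δ 0.166); 1:1 1.000 (Δ 0.944); 2:1 2.000 (Δ 0.056); root-5 2.236 (Δ 0.292).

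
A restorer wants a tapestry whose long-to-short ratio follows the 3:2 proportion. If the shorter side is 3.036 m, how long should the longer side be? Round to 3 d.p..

4.554 m

3:2 = 1.50000.
Longer side = 3.036 × 1.50000 ≈ 4.55400 → 4.554 m.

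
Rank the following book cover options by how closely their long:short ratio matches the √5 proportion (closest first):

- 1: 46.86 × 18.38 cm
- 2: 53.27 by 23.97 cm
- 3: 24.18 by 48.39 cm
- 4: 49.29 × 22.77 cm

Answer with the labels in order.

Ratios: 1 = 46.86 / 18.38 ≈ 2.550; 2 = 53.27 / 23.97 ≈ 2.222; 3 = 48.39 / 24.18 ≈ 2.001; 4 = 49.29 / 22.77 ≈ 2.165.
|Δ from 2.236|: 1 0.314; 2 0.014; 3 0.235; 4 0.071.

2, 4, 3, 1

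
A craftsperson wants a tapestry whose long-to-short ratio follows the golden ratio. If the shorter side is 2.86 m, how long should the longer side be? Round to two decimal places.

4.63 m

golden ratio ≈ 1.61803.
Longer side = 2.86 × 1.61803 ≈ 4.6276 → 4.63 m.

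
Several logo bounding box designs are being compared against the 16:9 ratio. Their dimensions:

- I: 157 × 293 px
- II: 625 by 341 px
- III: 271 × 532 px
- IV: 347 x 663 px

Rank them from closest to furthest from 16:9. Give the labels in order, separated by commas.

II, I, IV, III

I: 293/157 ≈ 1.866 → |1.866 − 1.778| = 0.088
II: 625/341 ≈ 1.833 → |1.833 − 1.778| = 0.055
III: 532/271 ≈ 1.963 → |1.963 − 1.778| = 0.185
IV: 663/347 ≈ 1.911 → |1.911 − 1.778| = 0.133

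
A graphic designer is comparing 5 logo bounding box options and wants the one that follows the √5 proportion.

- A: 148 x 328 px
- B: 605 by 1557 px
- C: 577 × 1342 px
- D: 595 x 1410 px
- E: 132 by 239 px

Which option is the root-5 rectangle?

Ratios (long/short): A ≈ 2.216; B ≈ 2.574; C ≈ 2.326; D ≈ 2.370; E ≈ 1.811.
root-5 ≈ 2.236; option A is nearest (Δ 0.020).

A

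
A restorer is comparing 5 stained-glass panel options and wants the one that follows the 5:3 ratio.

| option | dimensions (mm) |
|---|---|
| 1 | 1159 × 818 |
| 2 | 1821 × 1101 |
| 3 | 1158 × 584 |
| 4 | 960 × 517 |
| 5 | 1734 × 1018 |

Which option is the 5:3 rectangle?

Target 5:3 ≈ 1.667.
1: 1.417 (Δ0.250)  2: 1.654 (Δ0.013)  3: 1.983 (Δ0.316)  4: 1.857 (Δ0.190)  5: 1.703 (Δ0.036)

2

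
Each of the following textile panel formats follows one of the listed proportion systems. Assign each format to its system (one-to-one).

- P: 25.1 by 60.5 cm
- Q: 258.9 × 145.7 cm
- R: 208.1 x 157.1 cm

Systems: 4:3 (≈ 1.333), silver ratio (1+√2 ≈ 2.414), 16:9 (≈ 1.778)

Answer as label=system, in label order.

P=silver ratio, Q=16:9, R=4:3

Ratios: P ≈ 2.410; Q ≈ 1.777; R ≈ 1.325.
Targets: 4:3 ≈ 1.333; silver ratio ≈ 2.414; 16:9 ≈ 1.778.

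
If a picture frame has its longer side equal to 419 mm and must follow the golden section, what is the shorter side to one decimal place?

golden ratio ≈ 1.61803.
Shorter side = 419 ÷ 1.61803 ≈ 258.957 → 259.0 mm.

259.0 mm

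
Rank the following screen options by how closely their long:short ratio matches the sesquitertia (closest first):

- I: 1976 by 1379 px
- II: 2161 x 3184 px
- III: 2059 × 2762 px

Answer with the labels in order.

III, I, II

Ratios: I = 1976 / 1379 ≈ 1.433; II = 3184 / 2161 ≈ 1.473; III = 2762 / 2059 ≈ 1.341.
|Δ from 1.333|: I 0.100; II 0.140; III 0.008.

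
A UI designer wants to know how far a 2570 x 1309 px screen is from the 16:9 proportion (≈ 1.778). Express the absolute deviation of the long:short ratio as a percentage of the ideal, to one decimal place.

10.4%

Ratio = 2570 / 1309 ≈ 1.9633.
Ideal 16:9 ≈ 1.7778. |1.9633 − 1.7778| / 1.7778 ≈ 10.43% → 10.4%.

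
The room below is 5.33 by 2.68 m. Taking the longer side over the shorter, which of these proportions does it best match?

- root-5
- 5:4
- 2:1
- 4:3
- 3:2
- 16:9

2:1

Ratio = 5.33 / 2.68 ≈ 1.989.
Distances: root-5 2.236 (Δ 0.247); 5:4 1.250 (Δ 0.739); 2:1 2.000 (Δ 0.011); 4:3 1.333 (Δ 0.656); 3:2 1.500 (Δ 0.489); 16:9 1.778 (Δ 0.211).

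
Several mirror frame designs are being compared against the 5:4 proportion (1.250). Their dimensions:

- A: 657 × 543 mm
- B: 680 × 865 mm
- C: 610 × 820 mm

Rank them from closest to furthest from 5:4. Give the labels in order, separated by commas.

B, A, C

A: 657/543 ≈ 1.210 → |1.210 − 1.250| = 0.040
B: 865/680 ≈ 1.272 → |1.272 − 1.250| = 0.022
C: 820/610 ≈ 1.344 → |1.344 − 1.250| = 0.094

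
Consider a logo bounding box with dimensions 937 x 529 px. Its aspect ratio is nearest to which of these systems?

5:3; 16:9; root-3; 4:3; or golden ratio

16:9

937/529 ≈ 1.771. Nearest candidates are 16:9 (1.778, off by 0.007) and root-3 (1.732, off by 0.039).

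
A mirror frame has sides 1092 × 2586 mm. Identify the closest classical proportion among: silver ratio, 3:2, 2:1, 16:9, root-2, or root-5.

silver ratio

Ratio = 2586 / 1092 ≈ 2.368.
Distances: silver ratio 2.414 (Δ 0.046); 3:2 1.500 (Δ 0.868); 2:1 2.000 (Δ 0.368); 16:9 1.778 (Δ 0.590); root-2 1.414 (Δ 0.954); root-5 2.236 (Δ 0.132).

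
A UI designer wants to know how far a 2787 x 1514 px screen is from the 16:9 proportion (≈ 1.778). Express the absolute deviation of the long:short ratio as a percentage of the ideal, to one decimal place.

3.5%

Ratio = 2787 / 1514 ≈ 1.8408.
Ideal 16:9 ≈ 1.7778. |1.8408 − 1.7778| / 1.7778 ≈ 3.54% → 3.5%.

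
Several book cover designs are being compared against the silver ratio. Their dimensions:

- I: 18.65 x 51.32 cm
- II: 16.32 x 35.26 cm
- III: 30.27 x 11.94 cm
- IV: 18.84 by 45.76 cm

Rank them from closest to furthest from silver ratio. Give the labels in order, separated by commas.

IV, III, II, I

Ratios: I = 51.32 / 18.65 ≈ 2.752; II = 35.26 / 16.32 ≈ 2.161; III = 30.27 / 11.94 ≈ 2.535; IV = 45.76 / 18.84 ≈ 2.429.
|Δ from 2.414|: I 0.338; II 0.253; III 0.121; IV 0.015.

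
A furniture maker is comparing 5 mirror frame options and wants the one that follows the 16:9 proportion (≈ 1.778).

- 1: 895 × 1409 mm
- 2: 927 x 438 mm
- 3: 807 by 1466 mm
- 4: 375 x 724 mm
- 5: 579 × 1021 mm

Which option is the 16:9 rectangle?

Target 16:9 ≈ 1.778.
1: 1.574 (Δ0.204)  2: 2.116 (Δ0.338)  3: 1.817 (Δ0.039)  4: 1.931 (Δ0.153)  5: 1.763 (Δ0.015)

5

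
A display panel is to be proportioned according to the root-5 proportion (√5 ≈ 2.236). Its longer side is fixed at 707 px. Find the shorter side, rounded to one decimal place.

316.2 px

root-5 ≈ 2.23607.
Shorter side = 707 ÷ 2.23607 ≈ 316.180 → 316.2 px.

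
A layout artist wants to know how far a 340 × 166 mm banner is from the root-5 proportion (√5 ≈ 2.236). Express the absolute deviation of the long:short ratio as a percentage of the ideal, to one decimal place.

Ratio = 340 / 166 ≈ 2.0482.
Ideal root-5 ≈ 2.2361. |2.0482 − 2.2361| / 2.2361 ≈ 8.40% → 8.4%.

8.4%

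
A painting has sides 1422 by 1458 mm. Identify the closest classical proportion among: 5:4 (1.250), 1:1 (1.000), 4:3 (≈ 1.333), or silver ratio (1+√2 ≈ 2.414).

Ratio = 1458 / 1422 ≈ 1.025.
Distances: 5:4 1.250 (Δ 0.225); 1:1 1.000 (Δ 0.025); 4:3 1.333 (Δ 0.308); silver ratio 2.414 (Δ 1.389).

1:1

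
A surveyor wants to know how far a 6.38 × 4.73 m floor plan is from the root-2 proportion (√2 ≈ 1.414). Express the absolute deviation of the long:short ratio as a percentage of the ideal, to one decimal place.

4.6%

Ratio = 6.38 / 4.73 ≈ 1.3488.
Ideal root-2 ≈ 1.4142. |1.3488 − 1.4142| / 1.4142 ≈ 4.62% → 4.6%.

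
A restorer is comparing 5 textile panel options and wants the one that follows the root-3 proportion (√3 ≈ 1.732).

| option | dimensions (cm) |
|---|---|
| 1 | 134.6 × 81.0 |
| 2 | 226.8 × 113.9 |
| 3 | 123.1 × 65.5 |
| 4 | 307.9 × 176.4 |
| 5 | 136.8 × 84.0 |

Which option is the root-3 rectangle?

4

Ratios (long/short): 1 ≈ 1.662; 2 ≈ 1.991; 3 ≈ 1.879; 4 ≈ 1.745; 5 ≈ 1.629.
root-3 ≈ 1.732; option 4 is nearest (Δ 0.013).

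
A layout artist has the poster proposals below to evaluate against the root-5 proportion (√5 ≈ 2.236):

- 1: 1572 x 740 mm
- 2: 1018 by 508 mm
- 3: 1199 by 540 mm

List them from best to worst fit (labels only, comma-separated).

3, 1, 2

Ratios: 1 = 1572 / 740 ≈ 2.124; 2 = 1018 / 508 ≈ 2.004; 3 = 1199 / 540 ≈ 2.220.
|Δ from 2.236|: 1 0.112; 2 0.232; 3 0.016.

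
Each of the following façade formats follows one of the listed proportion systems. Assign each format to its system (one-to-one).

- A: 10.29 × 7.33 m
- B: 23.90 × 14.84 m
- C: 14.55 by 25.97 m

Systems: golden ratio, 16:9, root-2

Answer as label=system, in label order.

A=root-2, B=golden ratio, C=16:9

Ratios: A ≈ 1.404; B ≈ 1.611; C ≈ 1.785.
Targets: golden ratio ≈ 1.618; 16:9 ≈ 1.778; root-2 ≈ 1.414.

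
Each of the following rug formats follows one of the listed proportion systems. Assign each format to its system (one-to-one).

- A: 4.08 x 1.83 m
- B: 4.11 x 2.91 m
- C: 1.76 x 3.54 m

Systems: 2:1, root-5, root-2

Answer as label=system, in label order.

A=root-5, B=root-2, C=2:1

A = 4.08/1.83 ≈ 2.230 → root-5 (2.236)
B = 4.11/2.91 ≈ 1.412 → root-2 (1.414)
C = 3.54/1.76 ≈ 2.011 → 2:1 (2.000)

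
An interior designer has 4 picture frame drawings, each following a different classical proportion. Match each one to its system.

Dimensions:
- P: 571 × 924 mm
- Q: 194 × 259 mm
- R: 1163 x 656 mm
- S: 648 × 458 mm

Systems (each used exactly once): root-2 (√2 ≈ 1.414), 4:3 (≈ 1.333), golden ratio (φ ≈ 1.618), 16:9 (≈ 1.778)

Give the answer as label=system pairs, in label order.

P = 924/571 ≈ 1.618 → golden ratio (1.618)
Q = 259/194 ≈ 1.335 → 4:3 (1.333)
R = 1163/656 ≈ 1.773 → 16:9 (1.778)
S = 648/458 ≈ 1.415 → root-2 (1.414)

P=golden ratio, Q=4:3, R=16:9, S=root-2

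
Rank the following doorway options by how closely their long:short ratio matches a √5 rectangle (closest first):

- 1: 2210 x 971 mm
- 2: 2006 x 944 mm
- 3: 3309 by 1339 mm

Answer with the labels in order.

1, 2, 3

Ratios: 1 = 2210 / 971 ≈ 2.276; 2 = 2006 / 944 ≈ 2.125; 3 = 3309 / 1339 ≈ 2.471.
|Δ from 2.236|: 1 0.040; 2 0.111; 3 0.235.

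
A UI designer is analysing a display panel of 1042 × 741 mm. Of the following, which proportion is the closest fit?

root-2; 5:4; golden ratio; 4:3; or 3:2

root-2

Ratio = 1042 / 741 ≈ 1.406.
Distances: root-2 1.414 (Δ 0.008); 5:4 1.250 (Δ 0.156); golden ratio 1.618 (Δ 0.212); 4:3 1.333 (Δ 0.073); 3:2 1.500 (Δ 0.094).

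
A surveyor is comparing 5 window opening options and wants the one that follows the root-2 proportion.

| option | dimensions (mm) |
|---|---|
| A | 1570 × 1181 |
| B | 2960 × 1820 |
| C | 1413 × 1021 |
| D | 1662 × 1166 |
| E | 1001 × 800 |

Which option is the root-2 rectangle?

D

Target root-2 ≈ 1.414.
A: 1.329 (Δ0.085)  B: 1.626 (Δ0.212)  C: 1.384 (Δ0.030)  D: 1.425 (Δ0.011)  E: 1.251 (Δ0.163)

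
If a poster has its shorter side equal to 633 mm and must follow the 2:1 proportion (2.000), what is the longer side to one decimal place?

2:1 = 2.00000.
Longer side = 633 × 2.00000 ≈ 1266.000 → 1266.0 mm.

1266.0 mm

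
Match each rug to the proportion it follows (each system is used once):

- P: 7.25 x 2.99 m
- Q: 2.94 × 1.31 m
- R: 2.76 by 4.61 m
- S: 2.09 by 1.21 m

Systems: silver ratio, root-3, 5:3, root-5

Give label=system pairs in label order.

Ratios: P ≈ 2.425; Q ≈ 2.244; R ≈ 1.670; S ≈ 1.727.
Targets: silver ratio ≈ 2.414; root-3 ≈ 1.732; 5:3 ≈ 1.667; root-5 ≈ 2.236.

P=silver ratio, Q=root-5, R=5:3, S=root-3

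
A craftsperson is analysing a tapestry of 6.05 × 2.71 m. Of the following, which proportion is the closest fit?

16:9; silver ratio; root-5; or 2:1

root-5

6.05/2.71 ≈ 2.232. Nearest candidates are root-5 (2.236, off by 0.004) and silver ratio (2.414, off by 0.182).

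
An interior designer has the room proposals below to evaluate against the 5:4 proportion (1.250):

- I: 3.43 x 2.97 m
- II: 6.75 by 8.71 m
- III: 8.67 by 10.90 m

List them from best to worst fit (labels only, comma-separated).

III, II, I

Ratios: I = 3.43 / 2.97 ≈ 1.155; II = 8.71 / 6.75 ≈ 1.290; III = 10.90 / 8.67 ≈ 1.257.
|Δ from 1.250|: I 0.095; II 0.040; III 0.007.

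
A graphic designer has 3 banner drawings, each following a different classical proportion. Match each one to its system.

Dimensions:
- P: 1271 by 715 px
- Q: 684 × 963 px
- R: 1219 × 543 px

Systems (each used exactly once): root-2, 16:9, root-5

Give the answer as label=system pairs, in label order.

Ratios: P ≈ 1.778; Q ≈ 1.408; R ≈ 2.245.
Targets: root-2 ≈ 1.414; 16:9 ≈ 1.778; root-5 ≈ 2.236.

P=16:9, Q=root-2, R=root-5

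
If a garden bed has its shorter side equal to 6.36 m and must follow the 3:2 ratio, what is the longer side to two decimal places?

9.54 m

3:2 = 1.50000.
Longer side = 6.36 × 1.50000 ≈ 9.5400 → 9.54 m.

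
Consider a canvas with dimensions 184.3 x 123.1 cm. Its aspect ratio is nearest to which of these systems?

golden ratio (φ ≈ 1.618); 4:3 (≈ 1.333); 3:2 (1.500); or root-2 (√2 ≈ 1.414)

3:2

Ratio = 184.3 / 123.1 ≈ 1.497.
Distances: golden ratio 1.618 (Δ 0.121); 4:3 1.333 (Δ 0.164); 3:2 1.500 (Δ 0.003); root-2 1.414 (Δ 0.083).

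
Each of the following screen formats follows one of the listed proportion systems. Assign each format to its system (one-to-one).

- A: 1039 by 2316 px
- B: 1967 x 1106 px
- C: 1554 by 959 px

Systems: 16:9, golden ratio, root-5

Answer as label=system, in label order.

A=root-5, B=16:9, C=golden ratio

Ratios: A ≈ 2.229; B ≈ 1.778; C ≈ 1.620.
Targets: 16:9 ≈ 1.778; golden ratio ≈ 1.618; root-5 ≈ 2.236.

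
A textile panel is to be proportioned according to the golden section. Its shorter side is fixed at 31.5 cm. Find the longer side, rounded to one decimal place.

golden ratio ≈ 1.61803.
Longer side = 31.5 × 1.61803 ≈ 50.968 → 51.0 cm.

51.0 cm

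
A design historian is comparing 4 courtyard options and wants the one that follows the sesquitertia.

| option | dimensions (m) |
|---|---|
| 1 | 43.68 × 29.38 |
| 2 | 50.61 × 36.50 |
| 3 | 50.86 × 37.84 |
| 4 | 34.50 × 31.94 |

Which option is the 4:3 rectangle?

Ratios (long/short): 1 ≈ 1.487; 2 ≈ 1.387; 3 ≈ 1.344; 4 ≈ 1.080.
4:3 ≈ 1.333; option 3 is nearest (Δ 0.011).

3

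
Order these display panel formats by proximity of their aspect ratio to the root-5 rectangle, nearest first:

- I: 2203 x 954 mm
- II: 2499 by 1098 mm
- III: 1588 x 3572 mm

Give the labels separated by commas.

III, II, I

I: 2203/954 ≈ 2.309 → |2.309 − 2.236| = 0.073
II: 2499/1098 ≈ 2.276 → |2.276 − 2.236| = 0.040
III: 3572/1588 ≈ 2.249 → |2.249 − 2.236| = 0.013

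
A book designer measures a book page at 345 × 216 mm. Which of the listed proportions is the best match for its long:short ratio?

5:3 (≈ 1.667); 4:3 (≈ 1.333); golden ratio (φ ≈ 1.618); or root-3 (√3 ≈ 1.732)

Ratio = 345 / 216 ≈ 1.597.
Distances: 5:3 1.667 (Δ 0.070); 4:3 1.333 (Δ 0.264); golden ratio 1.618 (Δ 0.021); root-3 1.732 (Δ 0.135).

golden ratio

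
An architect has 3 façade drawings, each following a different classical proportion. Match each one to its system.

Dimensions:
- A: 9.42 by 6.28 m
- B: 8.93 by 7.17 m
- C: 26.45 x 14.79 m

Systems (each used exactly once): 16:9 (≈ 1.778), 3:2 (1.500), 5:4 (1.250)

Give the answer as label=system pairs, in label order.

A = 9.42/6.28 ≈ 1.500 → 3:2 (1.500)
B = 8.93/7.17 ≈ 1.245 → 5:4 (1.250)
C = 26.45/14.79 ≈ 1.788 → 16:9 (1.778)

A=3:2, B=5:4, C=16:9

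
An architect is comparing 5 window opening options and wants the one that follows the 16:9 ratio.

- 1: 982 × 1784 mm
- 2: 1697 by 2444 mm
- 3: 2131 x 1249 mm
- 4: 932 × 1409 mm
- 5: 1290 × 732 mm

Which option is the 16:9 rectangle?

Target 16:9 ≈ 1.778.
1: 1.817 (Δ0.039)  2: 1.440 (Δ0.338)  3: 1.706 (Δ0.072)  4: 1.512 (Δ0.266)  5: 1.762 (Δ0.016)

5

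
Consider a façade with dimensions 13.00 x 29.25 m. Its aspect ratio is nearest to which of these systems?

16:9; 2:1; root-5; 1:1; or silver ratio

29.25/13.00 ≈ 2.250. Nearest candidates are root-5 (2.236, off by 0.014) and silver ratio (2.414, off by 0.164).

root-5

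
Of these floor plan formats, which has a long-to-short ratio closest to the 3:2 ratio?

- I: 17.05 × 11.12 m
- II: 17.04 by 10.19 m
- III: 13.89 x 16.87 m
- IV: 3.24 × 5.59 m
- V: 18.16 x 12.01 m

Target 3:2 ≈ 1.500.
I: 1.533 (Δ0.033)  II: 1.672 (Δ0.172)  III: 1.215 (Δ0.285)  IV: 1.725 (Δ0.225)  V: 1.512 (Δ0.012)

V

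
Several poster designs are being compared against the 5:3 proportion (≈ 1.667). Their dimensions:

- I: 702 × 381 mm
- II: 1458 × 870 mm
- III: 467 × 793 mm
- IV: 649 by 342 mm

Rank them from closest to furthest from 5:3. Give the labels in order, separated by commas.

Ratios: I = 702 / 381 ≈ 1.843; II = 1458 / 870 ≈ 1.676; III = 793 / 467 ≈ 1.698; IV = 649 / 342 ≈ 1.898.
|Δ from 1.667|: I 0.176; II 0.009; III 0.031; IV 0.231.

II, III, I, IV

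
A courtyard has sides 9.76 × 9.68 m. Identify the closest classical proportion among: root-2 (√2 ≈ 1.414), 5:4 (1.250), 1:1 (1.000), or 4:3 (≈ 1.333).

1:1

9.76/9.68 ≈ 1.008. Nearest candidates are 1:1 (1.000, off by 0.008) and 5:4 (1.250, off by 0.242).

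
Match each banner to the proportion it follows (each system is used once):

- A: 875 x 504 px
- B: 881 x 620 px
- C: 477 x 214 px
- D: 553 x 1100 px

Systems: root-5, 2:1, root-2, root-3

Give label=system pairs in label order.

A = 875/504 ≈ 1.736 → root-3 (1.732)
B = 881/620 ≈ 1.421 → root-2 (1.414)
C = 477/214 ≈ 2.229 → root-5 (2.236)
D = 1100/553 ≈ 1.989 → 2:1 (2.000)

A=root-3, B=root-2, C=root-5, D=2:1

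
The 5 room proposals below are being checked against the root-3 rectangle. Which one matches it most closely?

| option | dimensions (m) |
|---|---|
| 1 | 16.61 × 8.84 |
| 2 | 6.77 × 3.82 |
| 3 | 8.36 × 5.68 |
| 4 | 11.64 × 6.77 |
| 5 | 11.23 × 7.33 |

4

Target root-3 ≈ 1.732.
1: 1.879 (Δ0.147)  2: 1.772 (Δ0.040)  3: 1.472 (Δ0.260)  4: 1.719 (Δ0.013)  5: 1.532 (Δ0.200)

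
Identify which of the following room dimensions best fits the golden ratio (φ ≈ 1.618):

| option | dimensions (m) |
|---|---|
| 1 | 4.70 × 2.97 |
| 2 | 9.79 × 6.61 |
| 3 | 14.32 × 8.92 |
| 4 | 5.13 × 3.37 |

3

Target golden ratio ≈ 1.618.
1: 1.582 (Δ0.036)  2: 1.481 (Δ0.137)  3: 1.605 (Δ0.013)  4: 1.522 (Δ0.096)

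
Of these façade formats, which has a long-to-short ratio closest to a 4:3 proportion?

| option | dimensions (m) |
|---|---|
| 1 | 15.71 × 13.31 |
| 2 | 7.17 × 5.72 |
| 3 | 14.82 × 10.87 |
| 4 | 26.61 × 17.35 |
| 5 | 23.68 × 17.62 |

5

Target 4:3 ≈ 1.333.
1: 1.180 (Δ0.153)  2: 1.253 (Δ0.080)  3: 1.363 (Δ0.030)  4: 1.534 (Δ0.201)  5: 1.344 (Δ0.011)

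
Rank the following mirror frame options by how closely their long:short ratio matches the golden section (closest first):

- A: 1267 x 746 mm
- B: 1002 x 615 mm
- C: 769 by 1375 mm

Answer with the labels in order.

Ratios: A = 1267 / 746 ≈ 1.698; B = 1002 / 615 ≈ 1.629; C = 1375 / 769 ≈ 1.788.
|Δ from 1.618|: A 0.080; B 0.011; C 0.170.

B, A, C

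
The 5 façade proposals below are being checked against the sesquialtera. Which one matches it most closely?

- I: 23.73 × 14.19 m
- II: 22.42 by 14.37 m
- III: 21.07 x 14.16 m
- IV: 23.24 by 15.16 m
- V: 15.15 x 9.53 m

Ratios (long/short): I ≈ 1.672; II ≈ 1.560; III ≈ 1.488; IV ≈ 1.533; V ≈ 1.590.
3:2 ≈ 1.500; option III is nearest (Δ 0.012).

III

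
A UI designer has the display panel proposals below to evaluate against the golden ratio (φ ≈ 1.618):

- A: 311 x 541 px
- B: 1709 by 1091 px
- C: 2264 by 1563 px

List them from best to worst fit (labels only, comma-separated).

B, A, C

A: 541/311 ≈ 1.740 → |1.740 − 1.618| = 0.122
B: 1709/1091 ≈ 1.566 → |1.566 − 1.618| = 0.052
C: 2264/1563 ≈ 1.448 → |1.448 − 1.618| = 0.170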